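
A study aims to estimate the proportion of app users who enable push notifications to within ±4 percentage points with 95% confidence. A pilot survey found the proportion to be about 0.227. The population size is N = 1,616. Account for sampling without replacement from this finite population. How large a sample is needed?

335

For a proportion with margin E = 0.04 at 95% confidence, z = 1.960.
n = p̂(1−p̂)(z/E)² = 0.227 × 0.773 × (1.960/0.04)² = 421.31 — call this n₀.
Finite-population correction with N = 1,616: n = n₀ / (1 + (n₀−1)/N) = 421.31 / 1.26 = 334.37
Round up: n = 335.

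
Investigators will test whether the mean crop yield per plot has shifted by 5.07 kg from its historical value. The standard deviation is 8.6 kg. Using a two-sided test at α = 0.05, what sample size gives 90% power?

31

For a one-sample z-test, n = ((z_{α/2} + z_β)·σ/δ)².
z_{α/2} = 1.960 (two-sided α = 0.05); z_β = 1.282 (power 90% → β = 0.1).
n = (3.242 × 8.6 / 5.07)² = 30.24
Round up: n = 31.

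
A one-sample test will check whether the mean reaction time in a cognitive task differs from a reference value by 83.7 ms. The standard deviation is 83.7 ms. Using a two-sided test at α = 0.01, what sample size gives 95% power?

18

For a one-sample z-test, n = ((z_{α/2} + z_β)·σ/δ)².
z_{α/2} = 2.576 (two-sided α = 0.01); z_β = 1.645 (power 95% → β = 0.05).
n = (4.221 × 83.7 / 83.7)² = 17.82
Round up: n = 18.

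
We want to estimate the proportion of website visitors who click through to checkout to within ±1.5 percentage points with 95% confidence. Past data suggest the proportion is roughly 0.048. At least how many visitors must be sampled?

n = 781

For a proportion with margin E = 0.015 at 95% confidence, z = 1.960.
n = p̂(1−p̂)(z/E)² = 0.048 × 0.952 × (1.960/0.015)² = 780.20
Round up: n = 781.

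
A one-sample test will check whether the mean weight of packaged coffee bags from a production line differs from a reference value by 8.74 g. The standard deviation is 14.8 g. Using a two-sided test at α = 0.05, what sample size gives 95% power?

For a one-sample z-test, n = ((z_{α/2} + z_β)·σ/δ)².
z_{α/2} = 1.960 (two-sided α = 0.05); z_β = 1.645 (power 95% → β = 0.05).
n = (3.605 × 14.8 / 8.74)² = 37.27
Round up: n = 38.

n = 38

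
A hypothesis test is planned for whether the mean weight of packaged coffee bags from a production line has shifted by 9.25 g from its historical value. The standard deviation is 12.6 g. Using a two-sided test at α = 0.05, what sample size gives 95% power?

For a one-sample z-test, n = ((z_{α/2} + z_β)·σ/δ)².
z_{α/2} = 1.960 (two-sided α = 0.05); z_β = 1.645 (power 95% → β = 0.05).
n = (3.605 × 12.6 / 9.25)² = 24.11
Round up: n = 25.

n = 25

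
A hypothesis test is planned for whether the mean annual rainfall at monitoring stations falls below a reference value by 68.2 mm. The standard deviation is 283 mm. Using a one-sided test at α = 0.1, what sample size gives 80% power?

For a one-sample z-test, n = ((z_α + z_β)·σ/δ)².
z_α = 1.282 (one-sided α = 0.1); z_β = 0.842 (power 80% → β = 0.2).
n = (2.124 × 283 / 68.2)² = 77.68
Round up: n = 78.

78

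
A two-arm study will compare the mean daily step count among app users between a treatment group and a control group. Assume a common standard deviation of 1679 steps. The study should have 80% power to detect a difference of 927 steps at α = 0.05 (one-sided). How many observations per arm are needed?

For two equal groups, n per group = 2·((z_α + z_β)·σ/δ)².
z_α = 1.645; z_β = 0.842 (power 80%).
n = 2 × (2.487 × 1679 / 927)² = 2 × 20.29 = 40.58
Round up: n = 41 per group.

41 per group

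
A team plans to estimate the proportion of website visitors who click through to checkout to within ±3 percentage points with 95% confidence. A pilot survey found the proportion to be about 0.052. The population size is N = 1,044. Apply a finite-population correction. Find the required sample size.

176

For a proportion with margin E = 0.03 at 95% confidence, z = 1.960.
n = p̂(1−p̂)(z/E)² = 0.052 × 0.948 × (1.960/0.03)² = 210.42 — call this n₀.
Finite-population correction with N = 1,044: n = n₀ / (1 + (n₀−1)/N) = 210.42 / 1.201 = 175.20
Round up: n = 176.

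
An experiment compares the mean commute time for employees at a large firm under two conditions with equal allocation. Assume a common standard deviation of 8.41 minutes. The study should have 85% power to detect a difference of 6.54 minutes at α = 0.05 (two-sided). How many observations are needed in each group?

30 per group

For two equal groups, n per group = 2·((z_{α/2} + z_β)·σ/δ)².
z_{α/2} = 1.960; z_β = 1.036 (power 85%).
n = 2 × (2.996 × 8.41 / 6.54)² = 2 × 14.84 = 29.68
Round up: n = 30 per group.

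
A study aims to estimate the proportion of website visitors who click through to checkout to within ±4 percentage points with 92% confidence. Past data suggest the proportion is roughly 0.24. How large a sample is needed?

For a proportion with margin E = 0.04 at 92% confidence, z = 1.751.
n = p̂(1−p̂)(z/E)² = 0.24 × 0.76 × (1.751/0.04)² = 349.52
Round up: n = 350.

n = 350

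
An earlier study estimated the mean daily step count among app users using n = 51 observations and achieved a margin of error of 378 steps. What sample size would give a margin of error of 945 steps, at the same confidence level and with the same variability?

Margin of error scales as 1/√n, so n₂ = n₁·(E₁/E₂)².
n₂ = 51 × (378/945)² = 51 × 0.16 = 8.16
Round up: n₂ = 9.

9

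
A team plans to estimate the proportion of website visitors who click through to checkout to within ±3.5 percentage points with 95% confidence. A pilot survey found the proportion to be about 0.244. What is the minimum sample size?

For a proportion with margin E = 0.035 at 95% confidence, z = 1.960.
n = p̂(1−p̂)(z/E)² = 0.244 × 0.756 × (1.960/0.035)² = 578.48
Round up: n = 579.

n = 579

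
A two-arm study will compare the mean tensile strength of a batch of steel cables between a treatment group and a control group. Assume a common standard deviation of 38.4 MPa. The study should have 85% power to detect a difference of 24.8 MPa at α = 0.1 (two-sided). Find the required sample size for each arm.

For two equal groups, n per group = 2·((z_{α/2} + z_β)·σ/δ)².
z_{α/2} = 1.645; z_β = 1.036 (power 85%).
n = 2 × (2.681 × 38.4 / 24.8)² = 2 × 17.23 = 34.46
Round up: n = 35 per group.

35 per group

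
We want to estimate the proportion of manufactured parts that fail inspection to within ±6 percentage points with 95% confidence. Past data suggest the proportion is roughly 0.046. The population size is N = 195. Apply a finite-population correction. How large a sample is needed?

38

For a proportion with margin E = 0.06 at 95% confidence, z = 1.960.
n = p̂(1−p̂)(z/E)² = 0.046 × 0.954 × (1.960/0.06)² = 46.83 — call this n₀.
Finite-population correction with N = 195: n = n₀ / (1 + (n₀−1)/N) = 46.83 / 1.235 = 37.92
Round up: n = 38.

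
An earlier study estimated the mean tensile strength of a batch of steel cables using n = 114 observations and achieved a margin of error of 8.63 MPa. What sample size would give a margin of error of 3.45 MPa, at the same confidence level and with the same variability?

Margin of error scales as 1/√n, so n₂ = n₁·(E₁/E₂)².
n₂ = 114 × (8.63/3.45)² = 114 × 6.257 = 713.30
Round up: n₂ = 714.

n = 714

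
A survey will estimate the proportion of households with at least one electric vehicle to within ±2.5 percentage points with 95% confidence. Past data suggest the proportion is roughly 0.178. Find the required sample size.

n = 900

For a proportion with margin E = 0.025 at 95% confidence, z = 1.960.
n = p̂(1−p̂)(z/E)² = 0.178 × 0.822 × (1.960/0.025)² = 899.34
Round up: n = 900.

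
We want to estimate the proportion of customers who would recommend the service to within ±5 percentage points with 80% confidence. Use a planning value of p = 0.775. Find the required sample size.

For a proportion with margin E = 0.05 at 80% confidence, z = 1.282.
n = p̂(1−p̂)(z/E)² = 0.775 × 0.225 × (1.282/0.05)² = 114.64
Round up: n = 115.

115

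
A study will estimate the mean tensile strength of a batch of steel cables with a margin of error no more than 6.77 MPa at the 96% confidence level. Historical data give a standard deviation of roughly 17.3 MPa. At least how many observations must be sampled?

28

For a mean, the margin of error is E = z·σ/√n, so n = (zσ/E)².
At 96% confidence, z = 2.054.
n = (2.054 × 17.3 / 6.77)² = 27.55
Round up: n = 28.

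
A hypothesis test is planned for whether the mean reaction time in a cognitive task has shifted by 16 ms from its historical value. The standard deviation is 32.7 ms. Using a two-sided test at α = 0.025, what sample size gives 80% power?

For a one-sample z-test, n = ((z_{α/2} + z_β)·σ/δ)².
z_{α/2} = 2.241 (two-sided α = 0.025); z_β = 0.842 (power 80% → β = 0.2).
n = (3.083 × 32.7 / 16)² = 39.70
Round up: n = 40.

40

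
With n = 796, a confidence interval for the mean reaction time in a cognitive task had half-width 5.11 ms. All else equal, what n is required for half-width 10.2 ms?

Margin of error scales as 1/√n, so n₂ = n₁·(E₁/E₂)².
n₂ = 796 × (5.11/10.2)² = 796 × 0.251 = 199.80
Round up: n₂ = 200.

n = 200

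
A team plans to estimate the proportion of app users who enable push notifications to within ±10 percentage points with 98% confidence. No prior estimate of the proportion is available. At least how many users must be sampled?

For a proportion with margin E = 0.1 at 98% confidence, z = 2.326.
With no prior estimate, use p = 0.5, which maximizes p(1−p) at 0.25.
n = 0.25 × (z/E)² = 0.25 × (2.326/0.1)² = 135.26
Round up: n = 136.

136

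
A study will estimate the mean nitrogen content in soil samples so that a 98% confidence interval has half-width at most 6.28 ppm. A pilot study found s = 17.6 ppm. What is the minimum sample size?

43

For a mean, the margin of error is E = z·σ/√n, so n = (zσ/E)².
At 98% confidence, z = 2.326.
n = (2.326 × 17.6 / 6.28)² = 42.49
Round up: n = 43.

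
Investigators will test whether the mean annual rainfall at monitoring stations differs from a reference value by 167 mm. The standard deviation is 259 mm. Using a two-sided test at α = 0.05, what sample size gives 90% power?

For a one-sample z-test, n = ((z_{α/2} + z_β)·σ/δ)².
z_{α/2} = 1.960 (two-sided α = 0.05); z_β = 1.282 (power 90% → β = 0.1).
n = (3.242 × 259 / 167)² = 25.28
Round up: n = 26.

26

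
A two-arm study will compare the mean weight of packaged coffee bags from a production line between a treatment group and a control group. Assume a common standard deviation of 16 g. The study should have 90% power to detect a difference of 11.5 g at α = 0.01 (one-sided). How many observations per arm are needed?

For two equal groups, n per group = 2·((z_α + z_β)·σ/δ)².
z_α = 2.326; z_β = 1.282 (power 90%).
n = 2 × (3.608 × 16 / 11.5)² = 2 × 25.20 = 50.40
Round up: n = 51 per group.

51 per group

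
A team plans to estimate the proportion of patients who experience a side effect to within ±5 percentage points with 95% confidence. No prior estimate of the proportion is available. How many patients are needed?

385

For a proportion with margin E = 0.05 at 95% confidence, z = 1.960.
With no prior estimate, use p = 0.5, which maximizes p(1−p) at 0.25.
n = 0.25 × (z/E)² = 0.25 × (1.960/0.05)² = 384.16
Round up: n = 385.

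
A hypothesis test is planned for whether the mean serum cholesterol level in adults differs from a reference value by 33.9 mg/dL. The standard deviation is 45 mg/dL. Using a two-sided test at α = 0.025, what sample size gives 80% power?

17

For a one-sample z-test, n = ((z_{α/2} + z_β)·σ/δ)².
z_{α/2} = 2.241 (two-sided α = 0.025); z_β = 0.842 (power 80% → β = 0.2).
n = (3.083 × 45 / 33.9)² = 16.75
Round up: n = 17.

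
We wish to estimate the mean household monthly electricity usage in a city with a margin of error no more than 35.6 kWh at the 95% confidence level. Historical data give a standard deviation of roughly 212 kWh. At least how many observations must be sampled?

137

For a mean, the margin of error is E = z·σ/√n, so n = (zσ/E)².
At 95% confidence, z = 1.960.
n = (1.960 × 212 / 35.6)² = 136.23
Round up: n = 137.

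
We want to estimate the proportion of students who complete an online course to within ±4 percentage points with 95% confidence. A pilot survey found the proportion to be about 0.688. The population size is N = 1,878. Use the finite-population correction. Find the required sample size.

For a proportion with margin E = 0.04 at 95% confidence, z = 1.960.
n = p̂(1−p̂)(z/E)² = 0.688 × 0.312 × (1.960/0.04)² = 515.39 — call this n₀.
Finite-population correction with N = 1,878: n = n₀ / (1 + (n₀−1)/N) = 515.39 / 1.274 = 404.54
Round up: n = 405.

405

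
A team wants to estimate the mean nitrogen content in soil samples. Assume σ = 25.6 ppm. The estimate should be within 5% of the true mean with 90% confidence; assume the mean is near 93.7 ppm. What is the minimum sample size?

n = 81

For a mean, the margin of error is E = z·σ/√n, so n = (zσ/E)².
At 90% confidence, z = 1.645.
E = 5% of 93.7 = 4.685 ppm.
n = (1.645 × 25.6 / 4.685)² = 80.80
Round up: n = 81.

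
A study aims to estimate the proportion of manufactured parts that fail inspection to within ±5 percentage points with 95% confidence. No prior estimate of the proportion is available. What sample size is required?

385

For a proportion with margin E = 0.05 at 95% confidence, z = 1.960.
With no prior estimate, use p = 0.5, which maximizes p(1−p) at 0.25.
n = 0.25 × (z/E)² = 0.25 × (1.960/0.05)² = 384.16
Round up: n = 385.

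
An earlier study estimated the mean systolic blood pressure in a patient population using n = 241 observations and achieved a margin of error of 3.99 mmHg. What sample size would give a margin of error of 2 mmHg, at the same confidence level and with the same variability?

n = 960

Margin of error scales as 1/√n, so n₂ = n₁·(E₁/E₂)².
n₂ = 241 × (3.99/2)² = 241 × 3.98 = 959.18
Round up: n₂ = 960.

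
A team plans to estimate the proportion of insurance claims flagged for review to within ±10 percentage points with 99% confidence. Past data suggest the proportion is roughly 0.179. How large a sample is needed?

n = 98

For a proportion with margin E = 0.1 at 99% confidence, z = 2.576.
n = p̂(1−p̂)(z/E)² = 0.179 × 0.821 × (2.576/0.1)² = 97.52
Round up: n = 98.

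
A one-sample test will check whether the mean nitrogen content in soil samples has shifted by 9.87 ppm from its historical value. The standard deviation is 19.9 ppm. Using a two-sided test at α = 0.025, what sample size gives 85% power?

44

For a one-sample z-test, n = ((z_{α/2} + z_β)·σ/δ)².
z_{α/2} = 2.241 (two-sided α = 0.025); z_β = 1.036 (power 85% → β = 0.15).
n = (3.277 × 19.9 / 9.87)² = 43.65
Round up: n = 44.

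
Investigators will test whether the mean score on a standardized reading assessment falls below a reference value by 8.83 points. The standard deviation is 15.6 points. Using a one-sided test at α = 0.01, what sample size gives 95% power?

For a one-sample z-test, n = ((z_α + z_β)·σ/δ)².
z_α = 2.326 (one-sided α = 0.01); z_β = 1.645 (power 95% → β = 0.05).
n = (3.971 × 15.6 / 8.83)² = 49.22
Round up: n = 50.

n = 50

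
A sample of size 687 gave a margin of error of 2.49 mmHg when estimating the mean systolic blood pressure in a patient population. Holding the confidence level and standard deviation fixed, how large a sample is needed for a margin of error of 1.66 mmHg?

n = 1546

Margin of error scales as 1/√n, so n₂ = n₁·(E₁/E₂)².
n₂ = 687 × (2.49/1.66)² = 687 × 2.25 = 1545.75
Round up: n₂ = 1546.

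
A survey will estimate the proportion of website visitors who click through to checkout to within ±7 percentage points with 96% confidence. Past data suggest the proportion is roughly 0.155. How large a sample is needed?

For a proportion with margin E = 0.07 at 96% confidence, z = 2.054.
n = p̂(1−p̂)(z/E)² = 0.155 × 0.845 × (2.054/0.07)² = 112.77
Round up: n = 113.

113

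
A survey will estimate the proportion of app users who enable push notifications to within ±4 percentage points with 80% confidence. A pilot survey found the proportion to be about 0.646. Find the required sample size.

For a proportion with margin E = 0.04 at 80% confidence, z = 1.282.
n = p̂(1−p̂)(z/E)² = 0.646 × 0.354 × (1.282/0.04)² = 234.90
Round up: n = 235.

n = 235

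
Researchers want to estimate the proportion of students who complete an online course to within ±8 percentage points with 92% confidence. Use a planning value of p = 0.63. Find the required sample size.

For a proportion with margin E = 0.08 at 92% confidence, z = 1.751.
n = p̂(1−p̂)(z/E)² = 0.63 × 0.37 × (1.751/0.08)² = 111.67
Round up: n = 112.

112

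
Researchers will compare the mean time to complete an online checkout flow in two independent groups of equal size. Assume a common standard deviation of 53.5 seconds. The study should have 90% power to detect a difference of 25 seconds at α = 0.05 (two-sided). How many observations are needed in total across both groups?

For two equal groups, n per group = 2·((z_{α/2} + z_β)·σ/δ)².
z_{α/2} = 1.960; z_β = 1.282 (power 90%).
n = 2 × (3.242 × 53.5 / 25)² = 2 × 48.13 = 96.26
Round up: n = 97 per group.
Total across both groups: 2 × 97 = 194.

194 total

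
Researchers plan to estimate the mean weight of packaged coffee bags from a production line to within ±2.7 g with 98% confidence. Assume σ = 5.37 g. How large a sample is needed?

n = 22

For a mean, the margin of error is E = z·σ/√n, so n = (zσ/E)².
At 98% confidence, z = 2.326.
n = (2.326 × 5.37 / 2.7)² = 21.40
Round up: n = 22.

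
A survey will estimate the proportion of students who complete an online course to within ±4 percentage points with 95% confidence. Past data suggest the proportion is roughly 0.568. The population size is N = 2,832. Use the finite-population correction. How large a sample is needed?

For a proportion with margin E = 0.04 at 95% confidence, z = 1.960.
n = p̂(1−p̂)(z/E)² = 0.568 × 0.432 × (1.960/0.04)² = 589.15 — call this n₀.
Finite-population correction with N = 2,832: n = n₀ / (1 + (n₀−1)/N) = 589.15 / 1.208 = 487.71
Round up: n = 488.

488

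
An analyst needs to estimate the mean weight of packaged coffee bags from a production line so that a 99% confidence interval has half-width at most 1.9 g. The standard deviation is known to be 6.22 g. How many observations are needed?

n = 72

For a mean, the margin of error is E = z·σ/√n, so n = (zσ/E)².
At 99% confidence, z = 2.576.
n = (2.576 × 6.22 / 1.9)² = 71.12
Round up: n = 72.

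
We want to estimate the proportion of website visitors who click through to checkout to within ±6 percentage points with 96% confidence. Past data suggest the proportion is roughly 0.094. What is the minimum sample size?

100

For a proportion with margin E = 0.06 at 96% confidence, z = 2.054.
n = p̂(1−p̂)(z/E)² = 0.094 × 0.906 × (2.054/0.06)² = 99.81
Round up: n = 100.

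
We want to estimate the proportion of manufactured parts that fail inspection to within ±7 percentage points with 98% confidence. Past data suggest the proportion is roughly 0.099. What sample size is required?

99

For a proportion with margin E = 0.07 at 98% confidence, z = 2.326.
n = p̂(1−p̂)(z/E)² = 0.099 × 0.901 × (2.326/0.07)² = 98.49
Round up: n = 99.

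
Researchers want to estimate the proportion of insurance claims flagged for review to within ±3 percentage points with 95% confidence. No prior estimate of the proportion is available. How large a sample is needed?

For a proportion with margin E = 0.03 at 95% confidence, z = 1.960.
With no prior estimate, use p = 0.5, which maximizes p(1−p) at 0.25.
n = 0.25 × (z/E)² = 0.25 × (1.960/0.03)² = 1067.11
Round up: n = 1068.

1068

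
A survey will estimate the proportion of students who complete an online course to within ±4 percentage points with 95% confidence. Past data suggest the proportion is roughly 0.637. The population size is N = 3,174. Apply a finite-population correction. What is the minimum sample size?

473

For a proportion with margin E = 0.04 at 95% confidence, z = 1.960.
n = p̂(1−p̂)(z/E)² = 0.637 × 0.363 × (1.960/0.04)² = 555.19 — call this n₀.
Finite-population correction with N = 3,174: n = n₀ / (1 + (n₀−1)/N) = 555.19 / 1.175 = 472.50
Round up: n = 473.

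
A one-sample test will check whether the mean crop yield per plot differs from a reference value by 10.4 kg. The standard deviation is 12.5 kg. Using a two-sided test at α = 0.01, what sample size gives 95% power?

For a one-sample z-test, n = ((z_{α/2} + z_β)·σ/δ)².
z_{α/2} = 2.576 (two-sided α = 0.01); z_β = 1.645 (power 95% → β = 0.05).
n = (4.221 × 12.5 / 10.4)² = 25.74
Round up: n = 26.

n = 26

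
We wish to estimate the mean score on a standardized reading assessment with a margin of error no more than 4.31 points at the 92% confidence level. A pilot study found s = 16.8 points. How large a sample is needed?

47

For a mean, the margin of error is E = z·σ/√n, so n = (zσ/E)².
At 92% confidence, z = 1.751.
n = (1.751 × 16.8 / 4.31)² = 46.58
Round up: n = 47.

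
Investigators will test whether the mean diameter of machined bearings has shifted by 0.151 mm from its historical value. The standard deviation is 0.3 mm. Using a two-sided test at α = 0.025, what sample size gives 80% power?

38

For a one-sample z-test, n = ((z_{α/2} + z_β)·σ/δ)².
z_{α/2} = 2.241 (two-sided α = 0.025); z_β = 0.842 (power 80% → β = 0.2).
n = (3.083 × 0.3 / 0.151)² = 37.52
Round up: n = 38.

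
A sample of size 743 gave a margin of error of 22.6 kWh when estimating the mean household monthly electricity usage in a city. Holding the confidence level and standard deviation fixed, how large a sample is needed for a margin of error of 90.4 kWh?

47

Margin of error scales as 1/√n, so n₂ = n₁·(E₁/E₂)².
n₂ = 743 × (22.6/90.4)² = 743 × 0.0625 = 46.44
Round up: n₂ = 47.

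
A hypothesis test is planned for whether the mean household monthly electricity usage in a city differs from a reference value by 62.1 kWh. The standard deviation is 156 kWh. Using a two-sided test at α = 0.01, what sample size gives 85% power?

For a one-sample z-test, n = ((z_{α/2} + z_β)·σ/δ)².
z_{α/2} = 2.576 (two-sided α = 0.01); z_β = 1.036 (power 85% → β = 0.15).
n = (3.612 × 156 / 62.1)² = 82.33
Round up: n = 83.

83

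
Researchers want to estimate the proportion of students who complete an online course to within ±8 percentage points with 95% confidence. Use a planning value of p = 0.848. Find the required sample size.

For a proportion with margin E = 0.08 at 95% confidence, z = 1.960.
n = p̂(1−p̂)(z/E)² = 0.848 × 0.152 × (1.960/0.08)² = 77.37
Round up: n = 78.

n = 78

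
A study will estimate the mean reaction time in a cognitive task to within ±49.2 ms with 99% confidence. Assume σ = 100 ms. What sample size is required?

28

For a mean, the margin of error is E = z·σ/√n, so n = (zσ/E)².
At 99% confidence, z = 2.576.
n = (2.576 × 100 / 49.2)² = 27.41
Round up: n = 28.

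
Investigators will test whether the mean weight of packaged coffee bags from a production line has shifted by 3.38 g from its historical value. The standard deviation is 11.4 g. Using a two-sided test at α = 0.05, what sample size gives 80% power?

90

For a one-sample z-test, n = ((z_{α/2} + z_β)·σ/δ)².
z_{α/2} = 1.960 (two-sided α = 0.05); z_β = 0.842 (power 80% → β = 0.2).
n = (2.802 × 11.4 / 3.38)² = 89.31
Round up: n = 90.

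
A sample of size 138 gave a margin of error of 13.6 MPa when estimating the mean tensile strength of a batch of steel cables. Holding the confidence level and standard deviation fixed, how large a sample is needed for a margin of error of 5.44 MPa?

Margin of error scales as 1/√n, so n₂ = n₁·(E₁/E₂)².
n₂ = 138 × (13.6/5.44)² = 138 × 6.25 = 862.50
Round up: n₂ = 863.

863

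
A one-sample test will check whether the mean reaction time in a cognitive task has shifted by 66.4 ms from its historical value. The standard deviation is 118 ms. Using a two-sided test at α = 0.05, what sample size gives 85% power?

29

For a one-sample z-test, n = ((z_{α/2} + z_β)·σ/δ)².
z_{α/2} = 1.960 (two-sided α = 0.05); z_β = 1.036 (power 85% → β = 0.15).
n = (2.996 × 118 / 66.4)² = 28.35
Round up: n = 29.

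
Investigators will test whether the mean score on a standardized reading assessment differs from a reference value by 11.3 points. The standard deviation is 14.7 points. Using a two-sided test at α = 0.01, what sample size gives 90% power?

26

For a one-sample z-test, n = ((z_{α/2} + z_β)·σ/δ)².
z_{α/2} = 2.576 (two-sided α = 0.01); z_β = 1.282 (power 90% → β = 0.1).
n = (3.858 × 14.7 / 11.3)² = 25.19
Round up: n = 26.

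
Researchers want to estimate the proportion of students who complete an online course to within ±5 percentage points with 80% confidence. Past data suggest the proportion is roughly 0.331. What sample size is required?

n = 146

For a proportion with margin E = 0.05 at 80% confidence, z = 1.282.
n = p̂(1−p̂)(z/E)² = 0.331 × 0.669 × (1.282/0.05)² = 145.58
Round up: n = 146.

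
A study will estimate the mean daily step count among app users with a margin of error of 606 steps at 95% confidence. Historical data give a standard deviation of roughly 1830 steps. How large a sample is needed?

36

For a mean, the margin of error is E = z·σ/√n, so n = (zσ/E)².
At 95% confidence, z = 1.960.
n = (1.960 × 1830 / 606)² = 35.03
Round up: n = 36.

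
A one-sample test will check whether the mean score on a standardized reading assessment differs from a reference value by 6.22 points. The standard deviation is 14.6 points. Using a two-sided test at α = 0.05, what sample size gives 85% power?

For a one-sample z-test, n = ((z_{α/2} + z_β)·σ/δ)².
z_{α/2} = 1.960 (two-sided α = 0.05); z_β = 1.036 (power 85% → β = 0.15).
n = (2.996 × 14.6 / 6.22)² = 49.45
Round up: n = 50.

50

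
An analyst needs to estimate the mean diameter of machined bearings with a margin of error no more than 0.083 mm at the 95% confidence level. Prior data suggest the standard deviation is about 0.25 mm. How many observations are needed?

For a mean, the margin of error is E = z·σ/√n, so n = (zσ/E)².
At 95% confidence, z = 1.960.
n = (1.960 × 0.25 / 0.083)² = 34.85
Round up: n = 35.

35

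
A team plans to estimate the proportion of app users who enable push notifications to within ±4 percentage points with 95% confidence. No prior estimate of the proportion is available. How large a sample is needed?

601

For a proportion with margin E = 0.04 at 95% confidence, z = 1.960.
With no prior estimate, use p = 0.5, which maximizes p(1−p) at 0.25.
n = 0.25 × (z/E)² = 0.25 × (1.960/0.04)² = 600.25
Round up: n = 601.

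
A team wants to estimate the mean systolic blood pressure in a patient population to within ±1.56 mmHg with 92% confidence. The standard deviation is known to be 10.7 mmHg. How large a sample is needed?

145

For a mean, the margin of error is E = z·σ/√n, so n = (zσ/E)².
At 92% confidence, z = 1.751.
n = (1.751 × 10.7 / 1.56)² = 144.24
Round up: n = 145.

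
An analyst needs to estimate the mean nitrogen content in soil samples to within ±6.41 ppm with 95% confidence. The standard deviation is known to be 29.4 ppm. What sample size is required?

n = 81

For a mean, the margin of error is E = z·σ/√n, so n = (zσ/E)².
At 95% confidence, z = 1.960.
n = (1.960 × 29.4 / 6.41)² = 80.81
Round up: n = 81.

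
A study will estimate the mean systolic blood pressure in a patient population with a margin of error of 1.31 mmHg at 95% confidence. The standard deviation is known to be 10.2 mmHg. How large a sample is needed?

233

For a mean, the margin of error is E = z·σ/√n, so n = (zσ/E)².
At 95% confidence, z = 1.960.
n = (1.960 × 10.2 / 1.31)² = 232.90
Round up: n = 233.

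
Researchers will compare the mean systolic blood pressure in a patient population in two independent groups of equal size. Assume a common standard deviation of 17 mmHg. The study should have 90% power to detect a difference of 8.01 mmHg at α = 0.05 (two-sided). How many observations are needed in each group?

For two equal groups, n per group = 2·((z_{α/2} + z_β)·σ/δ)².
z_{α/2} = 1.960; z_β = 1.282 (power 90%).
n = 2 × (3.242 × 17 / 8.01)² = 2 × 47.34 = 94.68
Round up: n = 95 per group.

95 per group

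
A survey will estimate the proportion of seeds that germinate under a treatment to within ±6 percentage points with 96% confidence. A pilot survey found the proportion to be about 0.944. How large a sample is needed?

62

For a proportion with margin E = 0.06 at 96% confidence, z = 2.054.
n = p̂(1−p̂)(z/E)² = 0.944 × 0.056 × (2.054/0.06)² = 61.95
Round up: n = 62.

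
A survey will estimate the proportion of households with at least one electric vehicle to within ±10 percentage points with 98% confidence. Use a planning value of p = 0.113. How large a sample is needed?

For a proportion with margin E = 0.1 at 98% confidence, z = 2.326.
n = p̂(1−p̂)(z/E)² = 0.113 × 0.887 × (2.326/0.1)² = 54.23
Round up: n = 55.

55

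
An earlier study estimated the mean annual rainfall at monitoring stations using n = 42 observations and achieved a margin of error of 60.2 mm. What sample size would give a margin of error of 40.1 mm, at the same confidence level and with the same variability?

Margin of error scales as 1/√n, so n₂ = n₁·(E₁/E₂)².
n₂ = 42 × (60.2/40.1)² = 42 × 2.254 = 94.67
Round up: n₂ = 95.

95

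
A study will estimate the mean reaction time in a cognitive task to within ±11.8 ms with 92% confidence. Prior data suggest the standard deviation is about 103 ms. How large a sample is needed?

n = 234

For a mean, the margin of error is E = z·σ/√n, so n = (zσ/E)².
At 92% confidence, z = 1.751.
n = (1.751 × 103 / 11.8)² = 233.61
Round up: n = 234.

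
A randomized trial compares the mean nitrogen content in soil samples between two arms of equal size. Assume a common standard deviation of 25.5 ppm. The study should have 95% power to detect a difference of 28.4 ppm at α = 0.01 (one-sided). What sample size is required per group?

For two equal groups, n per group = 2·((z_α + z_β)·σ/δ)².
z_α = 2.326; z_β = 1.645 (power 95%).
n = 2 × (3.971 × 25.5 / 28.4)² = 2 × 12.71 = 25.42
Round up: n = 26 per group.

26 per group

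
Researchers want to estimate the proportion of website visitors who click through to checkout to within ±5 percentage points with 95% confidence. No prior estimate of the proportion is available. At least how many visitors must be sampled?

For a proportion with margin E = 0.05 at 95% confidence, z = 1.960.
With no prior estimate, use p = 0.5, which maximizes p(1−p) at 0.25.
n = 0.25 × (z/E)² = 0.25 × (1.960/0.05)² = 384.16
Round up: n = 385.

n = 385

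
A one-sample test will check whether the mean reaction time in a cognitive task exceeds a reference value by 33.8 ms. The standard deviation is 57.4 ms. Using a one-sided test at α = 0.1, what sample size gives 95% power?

For a one-sample z-test, n = ((z_α + z_β)·σ/δ)².
z_α = 1.282 (one-sided α = 0.1); z_β = 1.645 (power 95% → β = 0.05).
n = (2.927 × 57.4 / 33.8)² = 24.71
Round up: n = 25.

25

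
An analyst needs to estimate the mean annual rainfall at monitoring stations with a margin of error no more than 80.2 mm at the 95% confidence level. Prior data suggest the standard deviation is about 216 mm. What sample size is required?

For a mean, the margin of error is E = z·σ/√n, so n = (zσ/E)².
At 95% confidence, z = 1.960.
n = (1.960 × 216 / 80.2)² = 27.87
Round up: n = 28.

28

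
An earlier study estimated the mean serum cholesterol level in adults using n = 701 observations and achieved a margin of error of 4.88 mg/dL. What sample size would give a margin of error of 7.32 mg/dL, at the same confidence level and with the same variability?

n = 312

Margin of error scales as 1/√n, so n₂ = n₁·(E₁/E₂)².
n₂ = 701 × (4.88/7.32)² = 701 × 0.4444 = 311.52
Round up: n₂ = 312.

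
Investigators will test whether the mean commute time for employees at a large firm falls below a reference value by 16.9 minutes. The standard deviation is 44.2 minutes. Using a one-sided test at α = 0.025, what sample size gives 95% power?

For a one-sample z-test, n = ((z_α + z_β)·σ/δ)².
z_α = 1.960 (one-sided α = 0.025); z_β = 1.645 (power 95% → β = 0.05).
n = (3.605 × 44.2 / 16.9)² = 88.90
Round up: n = 89.

89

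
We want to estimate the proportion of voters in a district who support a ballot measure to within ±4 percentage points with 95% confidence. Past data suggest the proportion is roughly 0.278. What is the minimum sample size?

For a proportion with margin E = 0.04 at 95% confidence, z = 1.960.
n = p̂(1−p̂)(z/E)² = 0.278 × 0.722 × (1.960/0.04)² = 481.92
Round up: n = 482.

482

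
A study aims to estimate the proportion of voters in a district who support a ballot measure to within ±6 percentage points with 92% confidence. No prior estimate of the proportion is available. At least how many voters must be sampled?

For a proportion with margin E = 0.06 at 92% confidence, z = 1.751.
With no prior estimate, use p = 0.5, which maximizes p(1−p) at 0.25.
n = 0.25 × (z/E)² = 0.25 × (1.751/0.06)² = 212.92
Round up: n = 213.

213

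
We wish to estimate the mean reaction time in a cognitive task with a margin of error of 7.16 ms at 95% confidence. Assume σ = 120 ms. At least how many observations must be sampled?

1080

For a mean, the margin of error is E = z·σ/√n, so n = (zσ/E)².
At 95% confidence, z = 1.960.
n = (1.960 × 120 / 7.16)² = 1079.07
Round up: n = 1080.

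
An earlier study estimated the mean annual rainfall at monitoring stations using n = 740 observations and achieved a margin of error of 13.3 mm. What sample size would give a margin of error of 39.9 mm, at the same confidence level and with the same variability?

83

Margin of error scales as 1/√n, so n₂ = n₁·(E₁/E₂)².
n₂ = 740 × (13.3/39.9)² = 740 × 0.1111 = 82.21
Round up: n₂ = 83.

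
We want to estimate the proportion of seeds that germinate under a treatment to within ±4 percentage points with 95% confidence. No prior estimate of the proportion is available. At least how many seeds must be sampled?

601

For a proportion with margin E = 0.04 at 95% confidence, z = 1.960.
With no prior estimate, use p = 0.5, which maximizes p(1−p) at 0.25.
n = 0.25 × (z/E)² = 0.25 × (1.960/0.04)² = 600.25
Round up: n = 601.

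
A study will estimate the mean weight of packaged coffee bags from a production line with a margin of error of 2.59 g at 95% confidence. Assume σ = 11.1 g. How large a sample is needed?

For a mean, the margin of error is E = z·σ/√n, so n = (zσ/E)².
At 95% confidence, z = 1.960.
n = (1.960 × 11.1 / 2.59)² = 70.56
Round up: n = 71.

n = 71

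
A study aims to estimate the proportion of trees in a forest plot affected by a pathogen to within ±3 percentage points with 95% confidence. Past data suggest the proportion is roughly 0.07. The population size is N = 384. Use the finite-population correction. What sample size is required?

162

For a proportion with margin E = 0.03 at 95% confidence, z = 1.960.
n = p̂(1−p̂)(z/E)² = 0.07 × 0.93 × (1.960/0.03)² = 277.88 — call this n₀.
Finite-population correction with N = 384: n = n₀ / (1 + (n₀−1)/N) = 277.88 / 1.721 = 161.46
Round up: n = 162.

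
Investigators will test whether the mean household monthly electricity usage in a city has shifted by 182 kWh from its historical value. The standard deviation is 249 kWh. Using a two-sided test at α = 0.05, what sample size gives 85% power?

17

For a one-sample z-test, n = ((z_{α/2} + z_β)·σ/δ)².
z_{α/2} = 1.960 (two-sided α = 0.05); z_β = 1.036 (power 85% → β = 0.15).
n = (2.996 × 249 / 182)² = 16.80
Round up: n = 17.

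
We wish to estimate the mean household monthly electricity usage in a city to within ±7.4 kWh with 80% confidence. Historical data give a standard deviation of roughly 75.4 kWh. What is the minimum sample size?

171

For a mean, the margin of error is E = z·σ/√n, so n = (zσ/E)².
At 80% confidence, z = 1.282.
n = (1.282 × 75.4 / 7.4)² = 170.63
Round up: n = 171.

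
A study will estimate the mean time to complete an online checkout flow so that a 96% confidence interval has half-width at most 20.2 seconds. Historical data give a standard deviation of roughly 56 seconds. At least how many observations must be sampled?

33

For a mean, the margin of error is E = z·σ/√n, so n = (zσ/E)².
At 96% confidence, z = 2.054.
n = (2.054 × 56 / 20.2)² = 32.42
Round up: n = 33.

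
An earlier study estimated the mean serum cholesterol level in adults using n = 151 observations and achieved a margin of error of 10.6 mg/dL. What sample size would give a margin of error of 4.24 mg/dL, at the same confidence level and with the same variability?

n = 944

Margin of error scales as 1/√n, so n₂ = n₁·(E₁/E₂)².
n₂ = 151 × (10.6/4.24)² = 151 × 6.25 = 943.75
Round up: n₂ = 944.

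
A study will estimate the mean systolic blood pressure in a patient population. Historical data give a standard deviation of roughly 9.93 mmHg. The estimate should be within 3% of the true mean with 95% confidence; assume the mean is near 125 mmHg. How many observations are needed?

n = 27

For a mean, the margin of error is E = z·σ/√n, so n = (zσ/E)².
At 95% confidence, z = 1.960.
E = 3% of 125 = 3.75 mmHg.
n = (1.960 × 9.93 / 3.75)² = 26.94
Round up: n = 27.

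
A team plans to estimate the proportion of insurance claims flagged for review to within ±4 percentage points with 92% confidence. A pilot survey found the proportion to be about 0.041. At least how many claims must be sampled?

76

For a proportion with margin E = 0.04 at 92% confidence, z = 1.751.
n = p̂(1−p̂)(z/E)² = 0.041 × 0.959 × (1.751/0.04)² = 75.35
Round up: n = 76.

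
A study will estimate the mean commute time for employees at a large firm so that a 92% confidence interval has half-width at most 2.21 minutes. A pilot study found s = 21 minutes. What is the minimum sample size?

For a mean, the margin of error is E = z·σ/√n, so n = (zσ/E)².
At 92% confidence, z = 1.751.
n = (1.751 × 21 / 2.21)² = 276.84
Round up: n = 277.

n = 277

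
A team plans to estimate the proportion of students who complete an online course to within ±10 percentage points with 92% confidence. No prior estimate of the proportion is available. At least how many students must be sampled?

For a proportion with margin E = 0.1 at 92% confidence, z = 1.751.
With no prior estimate, use p = 0.5, which maximizes p(1−p) at 0.25.
n = 0.25 × (z/E)² = 0.25 × (1.751/0.1)² = 76.65
Round up: n = 77.

n = 77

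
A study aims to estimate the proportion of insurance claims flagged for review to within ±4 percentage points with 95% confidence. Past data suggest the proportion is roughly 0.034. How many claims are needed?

79

For a proportion with margin E = 0.04 at 95% confidence, z = 1.960.
n = p̂(1−p̂)(z/E)² = 0.034 × 0.966 × (1.960/0.04)² = 78.86
Round up: n = 79.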